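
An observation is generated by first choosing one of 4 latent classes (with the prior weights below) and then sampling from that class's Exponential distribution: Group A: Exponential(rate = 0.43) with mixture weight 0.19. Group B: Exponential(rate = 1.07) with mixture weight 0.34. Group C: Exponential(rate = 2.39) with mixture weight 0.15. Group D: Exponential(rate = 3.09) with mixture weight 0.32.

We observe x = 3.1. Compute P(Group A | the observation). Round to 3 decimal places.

0.615

By Bayes' theorem, P(k | x) = π_k f_k(x) / Σ_j π_j f_j(x).
Component likelihoods at x = 3.1:
  f_A = 0.43·e^(−0.43·3.1) = 0.43·e^(−1.3330) = 0.113385
  f_B = 1.07·e^(−1.07·3.1) = 1.07·e^(−3.3170) = 0.0387998
  f_C = 2.39·e^(−2.39·3.1) = 2.39·e^(−7.4090) = 0.00144781
  f_D = 3.09·e^(−3.09·3.1) = 3.09·e^(−9.5790) = 0.000213723
Prior × likelihood for each component:
  π_A·f_A = 0.19 × 0.113385 = 0.0215431
  π_B·f_B = 0.34 × 0.0387998 = 0.0131919
  π_C·f_C = 0.15 × 0.00144781 = 0.000217171
  π_D·f_D = 0.32 × 0.000213723 = 6.83914e-05
Normaliser: 0.0215431 + 0.0131919 + 0.000217171 + 6.83914e-05 = 0.0350205
P(Group A | x) ≈ 0.615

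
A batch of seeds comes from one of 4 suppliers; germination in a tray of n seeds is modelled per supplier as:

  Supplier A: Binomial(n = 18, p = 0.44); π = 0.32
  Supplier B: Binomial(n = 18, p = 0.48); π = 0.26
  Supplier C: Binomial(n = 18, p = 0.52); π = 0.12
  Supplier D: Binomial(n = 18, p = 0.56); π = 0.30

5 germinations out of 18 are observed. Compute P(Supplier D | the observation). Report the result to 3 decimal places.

0.079

P(component k | x) = π_k·f_k(x) / marginal(x), where marginal(x) = Σ_j π_j·f_j(x).
Component likelihoods at x = 5 germinations out of 18:
  f_A = C(18,5)·0.44^5·0.56^13 = 8568·0.0164916·0.000532653 = 0.075264
  f_B = C(18,5)·0.48^5·0.52^13 = 8568·0.0254804·0.000203256 = 0.0443741
  f_C = C(18,5)·0.52^5·0.48^13 = 8568·0.0380204·7.18019e-05 = 0.0233901
  f_D = C(18,5)·0.56^5·0.44^13 = 8568·0.0550732·2.31678e-05 = 0.0109321
Unnormalised posteriors:
  π_A·f_A = 0.32 × 0.075264 = 0.0240845
  π_B·f_B = 0.26 × 0.0443741 = 0.0115373
  π_C·f_C = 0.12 × 0.0233901 = 0.00280681
  π_D·f_D = 0.30 × 0.0109321 = 0.00327964
Denominator: 0.0240845 + 0.0115373 + 0.00280681 + 0.00327964 = 0.0417082
P(Supplier D | x) ≈ 0.079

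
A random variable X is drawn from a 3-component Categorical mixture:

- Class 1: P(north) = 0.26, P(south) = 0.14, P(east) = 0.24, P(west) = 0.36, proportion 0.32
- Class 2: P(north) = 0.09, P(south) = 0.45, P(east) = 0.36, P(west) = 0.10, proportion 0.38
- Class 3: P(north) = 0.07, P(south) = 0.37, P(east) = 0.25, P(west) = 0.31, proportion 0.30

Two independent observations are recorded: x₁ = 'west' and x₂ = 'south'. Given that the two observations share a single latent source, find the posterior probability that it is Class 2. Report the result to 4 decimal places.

0.2528

Apply Bayes' rule: the posterior for each component is proportional to its prior times its likelihood at x.
Since both observations come from the same component, the likelihood for component k is f_k(x₁)·f_k(x₂).
  L_1 = [0.36] × [0.14] = 0.0504
  L_2 = [0.1] × [0.45] = 0.045
  L_3 = [0.31] × [0.37] = 0.1147
Unnormalised posteriors:
  π_1·L_1 = 0.32 × 0.0504 = 0.016128
  π_2·L_2 = 0.38 × 0.045 = 0.0171
  π_3·L_3 = 0.30 × 0.1147 = 0.03441
Sum: 0.016128 + 0.0171 + 0.03441 = 0.067638
Responsibility of Class 2: 0.0171 / 0.067638 ≈ 0.2528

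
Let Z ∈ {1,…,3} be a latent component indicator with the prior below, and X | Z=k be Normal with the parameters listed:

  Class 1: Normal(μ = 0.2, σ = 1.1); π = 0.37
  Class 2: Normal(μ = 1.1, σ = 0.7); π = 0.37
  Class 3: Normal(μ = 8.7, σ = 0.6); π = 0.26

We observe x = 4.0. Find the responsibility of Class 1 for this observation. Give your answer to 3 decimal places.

0.897

By Bayes' theorem, P(k | x) = w_k f_k(x) / Σ_j w_j f_j(x).
Evaluate each component's likelihood at the observed value:
  p_1 = (1/(1.1·√(2π)))·exp(−(4.0−0.2)²/(2·1.1²)) = 0.362675·exp(-5.96694) = 0.000929196
  p_2 = (1/(0.7·√(2π)))·exp(−(4.0−1.1)²/(2·0.7²)) = 0.569918·exp(-8.58163) = 0.00010687
  p_3 = (1/(0.6·√(2π)))·exp(−(4.0−8.7)²/(2·0.6²)) = 0.664904·exp(-30.68056) = 3.15038e-14
Multiply by the mixture weights:
  w_1·p_1 = 0.37 × 0.000929196 = 0.000343803
  w_2·p_2 = 0.37 × 0.00010687 = 3.95419e-05
  w_3·p_3 = 0.26 × 3.15038e-14 = 8.19099e-15
Marginal: 0.000343803 + 3.95419e-05 + 8.19099e-15 = 0.000383344
P(Class 1 | x) ≈ 0.897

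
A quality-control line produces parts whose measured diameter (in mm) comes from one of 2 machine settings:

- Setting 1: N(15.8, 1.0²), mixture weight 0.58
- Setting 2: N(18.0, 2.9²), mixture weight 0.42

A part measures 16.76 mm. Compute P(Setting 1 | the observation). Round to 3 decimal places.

0.735

By Bayes' theorem, P(k | x) = π_k f_k(x) / Σ_j π_j f_j(x).
Component likelihoods at x = 16.76 mm:
  p_1 = (1/(1.0·√(2π)))·exp(−(16.76−15.8)²/(2·1.0²)) = 0.398942·exp(-0.46080) = 0.251644
  p_2 = (1/(2.9·√(2π)))·exp(−(16.76−18.0)²/(2·2.9²)) = 0.137566·exp(-0.09141) = 0.125548
Unnormalised posteriors:
  π_1·p_1 = 0.58 × 0.251644 = 0.145954
  π_2·p_2 = 0.42 × 0.125548 = 0.0527303
Marginal: 0.145954 + 0.0527303 = 0.198684
P(Setting 1 | the observation) = 0.145954 / 0.198684 ≈ 0.735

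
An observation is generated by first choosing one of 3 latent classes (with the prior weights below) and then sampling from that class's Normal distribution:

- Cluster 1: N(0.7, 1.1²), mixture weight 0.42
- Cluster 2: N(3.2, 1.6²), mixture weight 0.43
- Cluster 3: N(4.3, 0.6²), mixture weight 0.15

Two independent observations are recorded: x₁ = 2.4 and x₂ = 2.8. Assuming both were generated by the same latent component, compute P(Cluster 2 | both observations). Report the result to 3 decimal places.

The responsibility of component k is π_k f_k(x) divided by Σ_j π_j f_j(x).
Since both observations come from the same component, the likelihood for component k is f_k(x₁)·f_k(x₂).
  f_1 = [0.109869] × [0.0586268] = 0.00644129
  f_2 = [0.220041] × [0.241668] = 0.0531767
  f_3 = [0.00441829] × [0.0292138] = 0.000129075
Multiply by the mixture weights:
  π_1·f_1 = 0.42 × 0.00644129 = 0.00270534
  π_2·f_2 = 0.43 × 0.0531767 = 0.022866
  π_3·f_3 = 0.15 × 0.000129075 = 1.93613e-05
Marginal: 0.00270534 + 0.022866 + 1.93613e-05 = 0.0255907
Responsibility of Cluster 2: 0.022866 / 0.0255907 ≈ 0.894

0.894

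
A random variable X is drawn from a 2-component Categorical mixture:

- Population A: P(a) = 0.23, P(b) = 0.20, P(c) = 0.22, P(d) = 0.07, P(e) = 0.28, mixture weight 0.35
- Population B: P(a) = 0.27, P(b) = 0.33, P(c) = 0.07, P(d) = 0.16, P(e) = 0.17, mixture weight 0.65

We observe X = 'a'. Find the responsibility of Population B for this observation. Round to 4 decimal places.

Apply Bayes' rule: the posterior for each component is proportional to its prior times its likelihood at x.
Categorical probabilities:
  L_A = P(a | comp) = 0.23
  L_B = P(a | comp) = 0.27
Multiply by the mixture weights:
  P(Z=A)·L_A = 0.35 × 0.23 = 0.0805
  P(Z=B)·L_B = 0.65 × 0.27 = 0.1755
Normaliser: 0.0805 + 0.1755 = 0.256
P(Population B | data) = 0.1755 / 0.256 ≈ 0.6855

0.6855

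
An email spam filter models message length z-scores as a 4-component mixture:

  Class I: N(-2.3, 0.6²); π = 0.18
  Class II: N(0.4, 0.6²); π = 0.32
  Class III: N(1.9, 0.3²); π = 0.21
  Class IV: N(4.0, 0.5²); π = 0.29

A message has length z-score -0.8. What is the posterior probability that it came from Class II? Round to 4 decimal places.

Apply Bayes' rule: the posterior for each component is proportional to its prior times its likelihood at x.
Evaluate each component's likelihood at the observed value:
  p_I = (1/(0.6·√(2π)))·exp(−(-0.8−-2.3)²/(2·0.6²)) = 0.664904·exp(-3.12500) = 0.0292138
  p_II = (1/(0.6·√(2π)))·exp(−(-0.8−0.4)²/(2·0.6²)) = 0.664904·exp(-2.00000) = 0.0899849
  p_III = (1/(0.3·√(2π)))·exp(−(-0.8−1.9)²/(2·0.3²)) = 1.329808·exp(-40.50000) = 3.42659e-18
  p_IV = (1/(0.5·√(2π)))·exp(−(-0.8−4.0)²/(2·0.5²)) = 0.797885·exp(-46.08000) = 7.75622e-21
Prior × likelihood for each component:
  π_I·p_I = 0.18 × 0.0292138 = 0.00525849
  π_II·p_II = 0.32 × 0.0899849 = 0.0287952
  π_III·p_III = 0.21 × 3.42659e-18 = 7.19584e-19
  π_IV·p_IV = 0.29 × 7.75622e-21 = 2.2493e-21
Normaliser: 0.00525849 + 0.0287952 + 7.19584e-19 + 2.2493e-21 = 0.0340537
P(Class II | x) = 0.0287952 / 0.0340537 ≈ 0.8456

0.8456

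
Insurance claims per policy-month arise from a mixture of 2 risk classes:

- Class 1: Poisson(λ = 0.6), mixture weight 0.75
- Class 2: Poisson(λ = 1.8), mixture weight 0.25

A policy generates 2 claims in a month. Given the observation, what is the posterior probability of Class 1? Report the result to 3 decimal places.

Posterior ∝ prior × likelihood, so P(k | x) ∝ P(Z=k) f_k(x); normalise over all components.
Evaluate each component's likelihood at the observed value:
  f_1 = e^(−0.6)·0.6^2/2! = 0.0987861
  f_2 = e^(−1.8)·1.8^2/2! = 0.267784
Prior × likelihood for each component:
  P(Z=1)·f_1 = 0.75 × 0.0987861 = 0.0740896
  P(Z=2)·f_2 = 0.25 × 0.267784 = 0.066946
Sum: 0.0740896 + 0.066946 = 0.141036
P(Class 1 | 2 claims) = 0.0740896 / 0.141036 ≈ 0.525

0.525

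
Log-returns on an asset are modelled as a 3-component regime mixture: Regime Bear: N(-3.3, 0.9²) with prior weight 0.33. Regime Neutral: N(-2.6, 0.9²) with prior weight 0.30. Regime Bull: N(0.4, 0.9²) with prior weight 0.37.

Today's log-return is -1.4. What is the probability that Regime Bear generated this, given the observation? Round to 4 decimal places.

The responsibility of component k is π_k f_k(x) divided by Σ_j π_j f_j(x).
Normal densities:
  p_Bear = (1/(0.9·√(2π)))·exp(−(-1.4−-3.3)²/(2·0.9²)) = 0.443269·exp(-2.22840) = 0.0477406
  p_Neutral = (1/(0.9·√(2π)))·exp(−(-1.4−-2.6)²/(2·0.9²)) = 0.443269·exp(-0.88889) = 0.182233
  p_Bull = (1/(0.9·√(2π)))·exp(−(-1.4−0.4)²/(2·0.9²)) = 0.443269·exp(-2.00000) = 0.05999
Multiply by the mixture weights:
  π_Bear·p_Bear = 0.33 × 0.0477406 = 0.0157544
  π_Neutral·p_Neutral = 0.30 × 0.182233 = 0.05467
  π_Bull·p_Bull = 0.37 × 0.05999 = 0.0221963
Denominator: 0.0157544 + 0.05467 + 0.0221963 = 0.0926207
Responsibility of Regime Bear: 0.0157544 / 0.0926207 ≈ 0.1701

0.1701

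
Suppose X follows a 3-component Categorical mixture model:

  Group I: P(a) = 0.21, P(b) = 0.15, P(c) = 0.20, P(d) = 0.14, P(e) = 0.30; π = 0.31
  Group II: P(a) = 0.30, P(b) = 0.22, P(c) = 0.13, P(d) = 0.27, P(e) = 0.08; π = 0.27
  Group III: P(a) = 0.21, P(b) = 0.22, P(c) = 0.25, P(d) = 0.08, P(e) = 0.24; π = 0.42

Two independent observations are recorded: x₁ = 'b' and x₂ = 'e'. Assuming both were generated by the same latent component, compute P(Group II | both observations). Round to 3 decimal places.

Apply Bayes' rule: the posterior for each component is proportional to its prior times its likelihood at x.
Since both observations come from the same component, the likelihood for component k is f_k(x₁)·f_k(x₂).
  p_I = [P(b | comp) = 0.15] × [0.3] = 0.045
  p_II = [P(b | comp) = 0.22] × [0.08] = 0.0176
  p_III = [P(b | comp) = 0.22] × [0.24] = 0.0528
Weight by the priors:
  π_I·p_I = 0.31 × 0.045 = 0.01395
  π_II·p_II = 0.27 × 0.0176 = 0.004752
  π_III·p_III = 0.42 × 0.0528 = 0.022176
Normaliser: 0.01395 + 0.004752 + 0.022176 = 0.040878
P(Group II | data) = 0.004752 / 0.040878 ≈ 0.116

0.116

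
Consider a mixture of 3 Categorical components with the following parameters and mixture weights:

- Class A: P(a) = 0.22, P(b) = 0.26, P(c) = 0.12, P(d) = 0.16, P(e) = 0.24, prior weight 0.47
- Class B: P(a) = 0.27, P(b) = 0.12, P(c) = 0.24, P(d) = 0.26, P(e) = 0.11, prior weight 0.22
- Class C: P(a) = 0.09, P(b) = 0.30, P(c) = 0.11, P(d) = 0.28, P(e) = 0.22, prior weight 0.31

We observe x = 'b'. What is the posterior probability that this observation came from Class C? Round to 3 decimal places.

0.385

Apply Bayes' rule: the posterior for each component is proportional to its prior times its likelihood at x.
Component likelihoods at x = 'b':
  L_A = P(b | comp) = 0.26
  L_B = P(b | comp) = 0.12
  L_C = P(b | comp) = 0.30
Prior × likelihood for each component:
  P(Z=A)·L_A = 0.47 × 0.26 = 0.1222
  P(Z=B)·L_B = 0.22 × 0.12 = 0.0264
  P(Z=C)·L_C = 0.31 × 0.3 = 0.093
Normaliser: 0.1222 + 0.0264 + 0.093 = 0.2416
Responsibility of Class C: 0.093 / 0.2416 ≈ 0.385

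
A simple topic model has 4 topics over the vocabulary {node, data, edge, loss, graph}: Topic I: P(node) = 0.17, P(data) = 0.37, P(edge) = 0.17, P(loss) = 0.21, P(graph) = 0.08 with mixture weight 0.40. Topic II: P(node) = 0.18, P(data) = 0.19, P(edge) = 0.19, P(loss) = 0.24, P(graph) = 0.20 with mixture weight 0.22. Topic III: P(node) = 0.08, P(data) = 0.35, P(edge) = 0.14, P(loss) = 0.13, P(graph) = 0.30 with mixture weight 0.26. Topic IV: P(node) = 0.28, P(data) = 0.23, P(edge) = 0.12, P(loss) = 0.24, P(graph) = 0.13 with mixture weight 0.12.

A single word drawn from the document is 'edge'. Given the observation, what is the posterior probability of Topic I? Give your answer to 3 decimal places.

0.423

Apply Bayes' rule: the posterior for each component is proportional to its prior times its likelihood at x.
Categorical probabilities:
  L_I = 0.17
  L_II = 0.19
  L_III = 0.14
  L_IV = 0.12
Multiply by the mixture weights:
  P(Z=I)·L_I = 0.40 × 0.17 = 0.068
  P(Z=II)·L_II = 0.22 × 0.19 = 0.0418
  P(Z=III)·L_III = 0.26 × 0.14 = 0.0364
  P(Z=IV)·L_IV = 0.12 × 0.12 = 0.0144
Sum: 0.068 + 0.0418 + 0.0364 + 0.0144 = 0.1606
P(Topic I | the observation) ≈ 0.423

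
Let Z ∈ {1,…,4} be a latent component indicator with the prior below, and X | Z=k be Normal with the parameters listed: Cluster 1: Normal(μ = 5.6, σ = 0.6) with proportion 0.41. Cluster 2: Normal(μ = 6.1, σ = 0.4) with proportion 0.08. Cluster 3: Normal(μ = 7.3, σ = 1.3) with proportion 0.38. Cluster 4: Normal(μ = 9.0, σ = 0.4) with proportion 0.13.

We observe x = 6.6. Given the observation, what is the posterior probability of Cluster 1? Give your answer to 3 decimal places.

By Bayes' theorem, P(k | x) = π_k f_k(x) / Σ_j π_j f_j(x).
Component likelihoods at x = 6.6:
  L_1 = (1/(0.6·√(2π)))·exp(−(6.6−5.6)²/(2·0.6²)) = 0.664904·exp(-1.38889) = 0.165795
  L_2 = (1/(0.4·√(2π)))·exp(−(6.6−6.1)²/(2·0.4²)) = 0.997356·exp(-0.78125) = 0.456623
  L_3 = (1/(1.3·√(2π)))·exp(−(6.6−7.3)²/(2·1.3²)) = 0.306879·exp(-0.14497) = 0.265465
  L_4 = (1/(0.4·√(2π)))·exp(−(6.6−9.0)²/(2·0.4²)) = 0.997356·exp(-18.00000) = 1.51897e-08
Weight by the priors:
  π_1·L_1 = 0.41 × 0.165795 = 0.067976
  π_2·L_2 = 0.08 × 0.456623 = 0.0365298
  π_3·L_3 = 0.38 × 0.265465 = 0.100877
  π_4·L_4 = 0.13 × 1.51897e-08 = 1.97466e-09
Normaliser: 0.067976 + 0.0365298 + 0.100877 + 1.97466e-09 = 0.205382
So the posterior for Cluster 1 is 0.067976 / 0.205382 ≈ 0.331.

0.331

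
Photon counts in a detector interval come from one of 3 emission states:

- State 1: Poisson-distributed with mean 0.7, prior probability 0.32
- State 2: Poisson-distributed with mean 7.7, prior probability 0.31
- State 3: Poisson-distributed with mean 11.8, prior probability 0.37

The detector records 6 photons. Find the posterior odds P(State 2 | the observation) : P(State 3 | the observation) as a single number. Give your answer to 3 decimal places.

3.903

The posterior odds equal the prior odds times the likelihood ratio: (π_i/π_j)·(f_i(x)/f_j(x)).
Component likelihoods at x = 6 photons:
  p_1 = e^(−0.7)·0.7^6/6! = 8.11427e-05
  p_2 = e^(−7.7)·7.7^6/6! = 0.131082
  p_3 = e^(−11.8)·11.8^6/6! = 0.0281374
Posterior odds = (π_2·p_2) / (π_3·p_3) = (0.31·0.131082) / (0.37·0.0281374) = 0.0406355 / 0.0104109 ≈ 3.903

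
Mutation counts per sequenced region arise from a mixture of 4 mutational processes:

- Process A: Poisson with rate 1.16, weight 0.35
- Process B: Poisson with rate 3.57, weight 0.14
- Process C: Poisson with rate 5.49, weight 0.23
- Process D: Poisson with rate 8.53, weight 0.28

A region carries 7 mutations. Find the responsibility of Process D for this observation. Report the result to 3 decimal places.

By Bayes' theorem, P(k | x) = π_k f_k(x) / Σ_j π_j f_j(x).
Evaluate each component's likelihood at the observed value:
  p_A = 0.00017579
  p_B = 0.0412872
  p_C = 0.123112
  p_D = 0.12873
Weight by the priors:
  π_A·p_A = 0.35 × 0.00017579 = 6.15264e-05
  π_B·p_B = 0.14 × 0.0412872 = 0.00578021
  π_C·p_C = 0.23 × 0.123112 = 0.0283157
  π_D·p_D = 0.28 × 0.12873 = 0.0360445
Normaliser: 6.15264e-05 + 0.00578021 + 0.0283157 + 0.0360445 = 0.0702019
So the posterior for Process D is 0.0360445 / 0.0702019 ≈ 0.513.

0.513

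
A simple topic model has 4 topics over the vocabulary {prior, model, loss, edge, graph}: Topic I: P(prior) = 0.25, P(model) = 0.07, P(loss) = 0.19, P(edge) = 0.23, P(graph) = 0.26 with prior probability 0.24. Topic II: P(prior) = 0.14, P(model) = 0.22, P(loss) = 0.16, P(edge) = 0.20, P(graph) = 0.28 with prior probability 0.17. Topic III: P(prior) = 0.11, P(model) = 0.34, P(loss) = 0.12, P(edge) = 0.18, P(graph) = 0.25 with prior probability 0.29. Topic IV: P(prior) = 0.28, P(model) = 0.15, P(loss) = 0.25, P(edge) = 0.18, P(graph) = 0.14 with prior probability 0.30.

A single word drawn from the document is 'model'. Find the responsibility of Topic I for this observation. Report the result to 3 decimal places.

By Bayes' theorem, P(k | x) = π_k f_k(x) / Σ_j π_j f_j(x).
Component likelihoods at x = 'model':
  p_I = 0.07
  p_II = 0.22
  p_III = 0.34
  p_IV = 0.15
Prior × likelihood for each component:
  π_I·p_I = 0.24 × 0.07 = 0.0168
  π_II·p_II = 0.17 × 0.22 = 0.0374
  π_III·p_III = 0.29 × 0.34 = 0.0986
  π_IV·p_IV = 0.30 × 0.15 = 0.045
Marginal: 0.0168 + 0.0374 + 0.0986 + 0.045 = 0.1978
So the posterior for Topic I is 0.0168 / 0.1978 ≈ 0.085.

0.085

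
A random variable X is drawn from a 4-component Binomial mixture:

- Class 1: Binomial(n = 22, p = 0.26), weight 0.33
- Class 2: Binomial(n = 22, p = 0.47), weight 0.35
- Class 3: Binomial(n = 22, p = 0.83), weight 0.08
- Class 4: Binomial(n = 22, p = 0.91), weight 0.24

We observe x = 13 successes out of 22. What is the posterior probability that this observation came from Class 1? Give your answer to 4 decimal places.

P(component k | x) = w_k·f_k(x) / marginal(x), where marginal(x) = Σ_j w_j·f_j(x).
Evaluate each component's likelihood at the observed value:
  f_1 = 0.000821225
  f_2 = 0.0896351
  f_3 = 0.00523334
  f_4 = 5.65515e-05
Prior × likelihood for each component:
  w_1·f_1 = 0.33 × 0.000821225 = 0.000271004
  w_2·f_2 = 0.35 × 0.0896351 = 0.0313723
  w_3·f_3 = 0.08 × 0.00523334 = 0.000418667
  w_4·f_4 = 0.24 × 5.65515e-05 = 1.35724e-05
Marginal: 0.000271004 + 0.0313723 + 0.000418667 + 1.35724e-05 = 0.0320755
P(Class 1 | data) = 0.000271004 / 0.0320755 ≈ 0.0084

0.0084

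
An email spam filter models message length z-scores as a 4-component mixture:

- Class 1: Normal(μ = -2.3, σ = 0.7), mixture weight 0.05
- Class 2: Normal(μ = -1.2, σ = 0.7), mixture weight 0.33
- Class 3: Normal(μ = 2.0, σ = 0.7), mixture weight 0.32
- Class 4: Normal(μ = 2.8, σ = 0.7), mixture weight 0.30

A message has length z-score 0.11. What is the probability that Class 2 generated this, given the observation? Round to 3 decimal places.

By Bayes' theorem, P(k | x) = π_k f_k(x) / Σ_j π_j f_j(x).
Normal densities:
  L_1 = (1/(0.7·√(2π)))·exp(−(0.11−-2.3)²/(2·0.7²)) = 0.569918·exp(-5.92663) = 0.00152023
  L_2 = (1/(0.7·√(2π)))·exp(−(0.11−-1.2)²/(2·0.7²)) = 0.569918·exp(-1.75112) = 0.0989257
  L_3 = (1/(0.7·√(2π)))·exp(−(0.11−2.0)²/(2·0.7²)) = 0.569918·exp(-3.64500) = 0.014887
  L_4 = (1/(0.7·√(2π)))·exp(−(0.11−2.8)²/(2·0.7²)) = 0.569918·exp(-7.38378) = 0.000354062
Unnormalised posteriors:
  π_1·L_1 = 0.05 × 0.00152023 = 7.60113e-05
  π_2·L_2 = 0.33 × 0.0989257 = 0.0326455
  π_3·L_3 = 0.32 × 0.014887 = 0.00476386
  π_4·L_4 = 0.30 × 0.000354062 = 0.000106219
Sum: 7.60113e-05 + 0.0326455 + 0.00476386 + 0.000106219 = 0.0375916
Responsibility of Class 2: 0.0326455 / 0.0375916 ≈ 0.868

0.868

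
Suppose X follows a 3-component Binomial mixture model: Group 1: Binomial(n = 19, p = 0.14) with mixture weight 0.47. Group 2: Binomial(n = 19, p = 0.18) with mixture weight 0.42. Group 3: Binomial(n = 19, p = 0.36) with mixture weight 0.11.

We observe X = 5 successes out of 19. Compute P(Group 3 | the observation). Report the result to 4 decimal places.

0.1387

Posterior ∝ prior × likelihood, so P(k | x) ∝ π_k f_k(x); normalise over all components.
Evaluate each component's likelihood at the observed value:
  p_1 = C(19,5)·0.14^5·0.86^14 = 11628·5.37824e-05·0.121054 = 0.0757048
  p_2 = C(19,5)·0.18^5·0.82^14 = 11628·0.000188957·0.0621432 = 0.13654
  p_3 = C(19,5)·0.36^5·0.64^14 = 11628·0.00604662·0.00193428 = 0.135999
Unnormalised posteriors:
  π_1·p_1 = 0.47 × 0.0757048 = 0.0355813
  π_2·p_2 = 0.42 × 0.13654 = 0.057347
  π_3·p_3 = 0.11 × 0.135999 = 0.0149599
Denominator: 0.0355813 + 0.057347 + 0.0149599 = 0.107888
So the posterior for Group 3 is 0.0149599 / 0.107888 ≈ 0.1387.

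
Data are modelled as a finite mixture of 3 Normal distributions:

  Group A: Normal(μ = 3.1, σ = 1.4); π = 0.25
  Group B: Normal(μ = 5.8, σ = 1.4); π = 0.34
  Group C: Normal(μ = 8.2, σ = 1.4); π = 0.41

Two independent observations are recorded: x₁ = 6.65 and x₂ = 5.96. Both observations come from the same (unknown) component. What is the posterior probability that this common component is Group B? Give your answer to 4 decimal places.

Posterior ∝ prior × likelihood, so P(k | x) ∝ π_k f_k(x); normalise over all components.
Since both observations come from the same component, the likelihood for component k is f_k(x₁)·f_k(x₂).
  L_A = [(1/(1.4·√(2π)))·exp(−(6.65−3.1)²/(2·1.4²)) = 0.284959·exp(-3.21492) = 0.0114435] × [0.0353646] = 0.000404695
  L_B = [(1/(1.4·√(2π)))·exp(−(6.65−5.8)²/(2·1.4²)) = 0.284959·exp(-0.18431) = 0.236994] × [0.283104] = 0.0670938
  L_C = [(1/(1.4·√(2π)))·exp(−(6.65−8.2)²/(2·1.4²)) = 0.284959·exp(-0.61288) = 0.154387] × [0.0792292] = 0.0122319
Prior × likelihood for each component:
  π_A·L_A = 0.25 × 0.000404695 = 0.000101174
  π_B·L_B = 0.34 × 0.0670938 = 0.0228119
  π_C·L_C = 0.41 × 0.0122319 = 0.0050151
Normaliser: 0.000101174 + 0.0228119 + 0.0050151 = 0.0279282
Responsibility of Group B: 0.0228119 / 0.0279282 ≈ 0.8168

0.8168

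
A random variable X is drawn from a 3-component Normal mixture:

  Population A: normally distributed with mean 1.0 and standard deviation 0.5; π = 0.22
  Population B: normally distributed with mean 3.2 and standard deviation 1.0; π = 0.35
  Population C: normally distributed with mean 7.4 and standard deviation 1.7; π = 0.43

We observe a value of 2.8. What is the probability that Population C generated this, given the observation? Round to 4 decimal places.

P(component k | x) = π_k·f_k(x) / marginal(x), where marginal(x) = Σ_j π_j·f_j(x).
Normal densities:
  p_A = 0.0012238
  p_B = 0.36827
  p_C = 0.00603327
Weight by the priors:
  π_A·p_A = 0.22 × 0.0012238 = 0.000269237
  π_B·p_B = 0.35 × 0.36827 = 0.128895
  π_C·p_C = 0.43 × 0.00603327 = 0.00259431
Normaliser: 0.000269237 + 0.128895 + 0.00259431 = 0.131758
P(Population C | 2.8) ≈ 0.0197

0.0197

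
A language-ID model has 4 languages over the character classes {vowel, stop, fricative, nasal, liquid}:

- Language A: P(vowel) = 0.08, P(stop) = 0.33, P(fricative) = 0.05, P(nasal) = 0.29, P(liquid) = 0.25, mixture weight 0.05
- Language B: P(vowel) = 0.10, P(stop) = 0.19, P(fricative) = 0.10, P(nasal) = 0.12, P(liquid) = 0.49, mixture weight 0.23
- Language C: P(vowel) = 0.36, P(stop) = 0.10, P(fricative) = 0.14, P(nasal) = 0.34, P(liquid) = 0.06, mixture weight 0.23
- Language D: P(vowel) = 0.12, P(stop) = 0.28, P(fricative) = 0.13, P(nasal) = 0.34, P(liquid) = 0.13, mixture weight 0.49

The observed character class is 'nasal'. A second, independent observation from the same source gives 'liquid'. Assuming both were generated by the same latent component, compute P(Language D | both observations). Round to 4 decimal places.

0.4979

The responsibility of component k is π_k f_k(x) divided by Σ_j π_j f_j(x).
Since both observations come from the same component, the likelihood for component k is f_k(x₁)·f_k(x₂).
  f_A = [P(nasal | comp) = 0.29] × [0.25] = 0.0725
  f_B = [P(nasal | comp) = 0.12] × [0.49] = 0.0588
  f_C = [P(nasal | comp) = 0.34] × [0.06] = 0.0204
  f_D = [P(nasal | comp) = 0.34] × [0.13] = 0.0442
Weight by the priors:
  π_A·f_A = 0.05 × 0.0725 = 0.003625
  π_B·f_B = 0.23 × 0.0588 = 0.013524
  π_C·f_C = 0.23 × 0.0204 = 0.004692
  π_D·f_D = 0.49 × 0.0442 = 0.021658
Sum: 0.003625 + 0.013524 + 0.004692 + 0.021658 = 0.043499
P(Language D | x₁, x₂) ≈ 0.4979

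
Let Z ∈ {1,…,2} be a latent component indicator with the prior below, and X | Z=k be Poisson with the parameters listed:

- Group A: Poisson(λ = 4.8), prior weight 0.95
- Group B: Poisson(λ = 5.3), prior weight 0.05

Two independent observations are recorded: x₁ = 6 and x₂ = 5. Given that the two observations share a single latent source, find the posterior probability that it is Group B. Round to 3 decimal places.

The responsibility of component k is π_k f_k(x) divided by Σ_j π_j f_j(x).
Since both observations come from the same component, the likelihood for component k is f_k(x₁)·f_k(x₂).
  p_A = [e^(−4.8)·4.8^6/6! = 0.139798] × [0.174748] = 0.0244294
  p_B = [e^(−5.3)·5.3^6/6! = 0.15366] × [0.173955] = 0.02673
Weight by the priors:
  π_A·p_A = 0.95 × 0.0244294 = 0.0232079
  π_B·p_B = 0.05 × 0.02673 = 0.0013365
Evidence: 0.0232079 + 0.0013365 = 0.0245444
So the posterior for Group B is 0.0013365 / 0.0245444 ≈ 0.054.

0.054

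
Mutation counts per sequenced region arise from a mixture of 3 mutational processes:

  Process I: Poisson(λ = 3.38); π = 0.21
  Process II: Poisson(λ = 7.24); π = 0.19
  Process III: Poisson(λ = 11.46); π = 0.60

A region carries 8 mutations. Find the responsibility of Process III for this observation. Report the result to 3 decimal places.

By Bayes' theorem, P(k | x) = w_k f_k(x) / Σ_j w_j f_j(x).
Component likelihoods at x = 8 mutations:
  f_I = e^(−3.38)·3.38^8/8! = 0.0143846
  f_II = e^(−7.24)·7.24^8/8! = 0.134306
  f_III = e^(−11.46)·11.46^8/8! = 0.0777932
Multiply by the mixture weights:
  w_I·f_I = 0.21 × 0.0143846 = 0.00302077
  w_II·f_II = 0.19 × 0.134306 = 0.0255182
  w_III·f_III = 0.60 × 0.0777932 = 0.0466759
Sum: 0.00302077 + 0.0255182 + 0.0466759 = 0.0752149
So the posterior for Process III is 0.0466759 / 0.0752149 ≈ 0.621.

0.621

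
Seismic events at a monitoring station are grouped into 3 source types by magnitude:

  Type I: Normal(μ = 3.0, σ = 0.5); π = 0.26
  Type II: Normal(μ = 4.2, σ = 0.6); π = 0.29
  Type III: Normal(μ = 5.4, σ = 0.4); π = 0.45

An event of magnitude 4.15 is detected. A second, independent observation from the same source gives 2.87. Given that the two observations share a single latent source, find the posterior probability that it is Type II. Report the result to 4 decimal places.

0.4908

The responsibility of component k is P(Z=k) f_k(x) divided by Σ_j P(Z=j) f_j(x).
Since both observations come from the same component, the likelihood for component k is f_k(x₁)·f_k(x₂).
  f_I = [0.0566541] × [0.771367] = 0.0437011
  f_II = [0.662599] × [0.0569878] = 0.0377601
  f_III = [0.00755565] × [2.04993e-09] = 1.54885e-11
Multiply by the mixture weights:
  P(Z=I)·f_I = 0.26 × 0.0437011 = 0.0113623
  P(Z=II)·f_II = 0.29 × 0.0377601 = 0.0109504
  P(Z=III)·f_III = 0.45 × 1.54885e-11 = 6.96984e-12
Normaliser: 0.0113623 + 0.0109504 + 6.96984e-12 = 0.0223127
Responsibility of Type II: 0.0109504 / 0.0223127 ≈ 0.4908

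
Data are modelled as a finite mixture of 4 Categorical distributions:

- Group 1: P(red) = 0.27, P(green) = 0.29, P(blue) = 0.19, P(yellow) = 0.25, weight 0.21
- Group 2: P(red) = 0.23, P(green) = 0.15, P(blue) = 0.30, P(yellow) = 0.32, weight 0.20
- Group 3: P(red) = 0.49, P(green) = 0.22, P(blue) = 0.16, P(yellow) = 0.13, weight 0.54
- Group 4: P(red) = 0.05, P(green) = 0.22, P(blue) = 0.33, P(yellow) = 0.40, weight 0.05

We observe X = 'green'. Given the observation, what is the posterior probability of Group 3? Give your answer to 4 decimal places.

0.5383

The responsibility of component k is π_k f_k(x) divided by Σ_j π_j f_j(x).
Evaluate each component's likelihood at the observed value:
  L_1 = 0.29
  L_2 = 0.15
  L_3 = 0.22
  L_4 = 0.22
Multiply by the mixture weights:
  π_1·L_1 = 0.21 × 0.29 = 0.0609
  π_2·L_2 = 0.20 × 0.15 = 0.03
  π_3·L_3 = 0.54 × 0.22 = 0.1188
  π_4·L_4 = 0.05 × 0.22 = 0.011
Evidence: 0.0609 + 0.03 + 0.1188 + 0.011 = 0.2207
P(Group 3 | 'green') = 0.1188 / 0.2207 ≈ 0.5383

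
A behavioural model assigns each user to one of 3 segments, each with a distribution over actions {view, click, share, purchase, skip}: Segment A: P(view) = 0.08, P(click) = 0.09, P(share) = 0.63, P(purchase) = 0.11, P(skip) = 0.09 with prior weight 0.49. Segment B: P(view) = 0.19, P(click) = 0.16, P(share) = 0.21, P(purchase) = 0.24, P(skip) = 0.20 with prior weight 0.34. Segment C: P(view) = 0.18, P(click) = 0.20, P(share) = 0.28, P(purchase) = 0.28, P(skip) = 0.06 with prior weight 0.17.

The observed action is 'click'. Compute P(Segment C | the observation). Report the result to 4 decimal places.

By Bayes' theorem, P(k | x) = π_k f_k(x) / Σ_j π_j f_j(x).
Component likelihoods at x = 'click':
  L_A = P(click | comp) = 0.09
  L_B = P(click | comp) = 0.16
  L_C = P(click | comp) = 0.20
Multiply by the mixture weights:
  π_A·L_A = 0.49 × 0.09 = 0.0441
  π_B·L_B = 0.34 × 0.16 = 0.0544
  π_C·L_C = 0.17 × 0.2 = 0.034
Sum: 0.0441 + 0.0544 + 0.034 = 0.1325
So the posterior for Segment C is 0.034 / 0.1325 ≈ 0.2566.

0.2566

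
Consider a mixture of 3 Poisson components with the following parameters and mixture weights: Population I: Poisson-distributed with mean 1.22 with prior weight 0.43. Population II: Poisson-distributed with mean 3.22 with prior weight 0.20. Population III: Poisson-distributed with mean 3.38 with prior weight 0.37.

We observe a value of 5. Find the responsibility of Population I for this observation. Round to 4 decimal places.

0.0396

P(component k | x) = P(Z=k)·f_k(x) / marginal(x), where marginal(x) = Σ_j P(Z=j)·f_j(x).
Evaluate each component's likelihood at the observed value:
  p_I = e^(−1.22)·1.22^5/5! = 0.00664934
  p_II = e^(−3.22)·3.22^5/5! = 0.115258
  p_III = e^(−3.38)·3.38^5/5! = 0.125166
Unnormalised posteriors:
  P(Z=I)·p_I = 0.43 × 0.00664934 = 0.00285922
  P(Z=II)·p_II = 0.20 × 0.115258 = 0.0230515
  P(Z=III)·p_III = 0.37 × 0.125166 = 0.0463115
Marginal: 0.00285922 + 0.0230515 + 0.0463115 = 0.0722222
P(Population I | the observation) = 0.00285922 / 0.0722222 ≈ 0.0396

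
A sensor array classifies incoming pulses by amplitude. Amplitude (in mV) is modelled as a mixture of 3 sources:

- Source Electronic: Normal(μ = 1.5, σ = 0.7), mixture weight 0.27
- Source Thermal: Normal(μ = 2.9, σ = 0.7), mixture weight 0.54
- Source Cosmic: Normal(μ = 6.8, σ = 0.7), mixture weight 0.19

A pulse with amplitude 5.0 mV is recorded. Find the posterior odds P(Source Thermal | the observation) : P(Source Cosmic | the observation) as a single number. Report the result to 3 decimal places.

0.861

Posterior odds = (π_i f_i(x)) / (π_j f_j(x)); the normalising sum cancels.
Component likelihoods at x = 5.0 mV:
  f_Electronic = 2.12389e-06
  f_Thermal = 0.00633121
  f_Cosmic = 0.0208921
0.00341885 / 0.00396949 ≈ 0.861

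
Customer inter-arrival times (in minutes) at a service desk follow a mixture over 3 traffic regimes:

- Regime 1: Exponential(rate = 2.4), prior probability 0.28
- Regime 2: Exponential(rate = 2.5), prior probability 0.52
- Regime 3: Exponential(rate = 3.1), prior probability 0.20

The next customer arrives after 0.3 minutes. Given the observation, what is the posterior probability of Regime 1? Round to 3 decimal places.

0.276

The responsibility of component k is w_k f_k(x) divided by Σ_j w_j f_j(x).
Exponential densities:
  f_1 = 1.16821
  f_2 = 1.18092
  f_3 = 1.22312
Unnormalised posteriors:
  w_1·f_1 = 0.28 × 1.16821 = 0.327098
  w_2·f_2 = 0.52 × 1.18092 = 0.614077
  w_3·f_3 = 0.20 × 1.22312 = 0.244623
Evidence: 0.327098 + 0.614077 + 0.244623 = 1.1858
P(Regime 1 | 0.3 minutes) ≈ 0.276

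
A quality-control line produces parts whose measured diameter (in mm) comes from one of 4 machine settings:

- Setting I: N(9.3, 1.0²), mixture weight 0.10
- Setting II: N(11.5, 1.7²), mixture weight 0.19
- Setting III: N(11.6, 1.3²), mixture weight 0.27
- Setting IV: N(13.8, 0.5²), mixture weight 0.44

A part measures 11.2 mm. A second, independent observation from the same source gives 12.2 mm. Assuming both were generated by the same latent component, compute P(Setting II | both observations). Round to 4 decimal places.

0.3023

Apply Bayes' rule: the posterior for each component is proportional to its prior times its likelihood at x.
Since both observations come from the same component, the likelihood for component k is f_k(x₁)·f_k(x₂).
  p_I = [(1/(1.0·√(2π)))·exp(−(11.2−9.3)²/(2·1.0²)) = 0.398942·exp(-1.80500) = 0.0656158] × [0.00595253] = 0.00039058
  p_II = [(1/(1.7·√(2π)))·exp(−(11.2−11.5)²/(2·1.7²)) = 0.234672·exp(-0.01557) = 0.231046] × [0.215598] = 0.049813
  p_III = [(1/(1.3·√(2π)))·exp(−(11.2−11.6)²/(2·1.3²)) = 0.306879·exp(-0.04734) = 0.29269] × [0.275874] = 0.0807456
  p_IV = [(1/(0.5·√(2π)))·exp(−(11.2−13.8)²/(2·0.5²)) = 0.797885·exp(-13.52000) = 1.07221e-06] × [0.00476818] = 5.11247e-09
Weight by the priors:
  w_I·p_I = 0.10 × 0.00039058 = 3.9058e-05
  w_II·p_II = 0.19 × 0.049813 = 0.00946447
  w_III·p_III = 0.27 × 0.0807456 = 0.0218013
  w_IV·p_IV = 0.44 × 5.11247e-09 = 2.24949e-09
Marginal: 3.9058e-05 + 0.00946447 + 0.0218013 + 2.24949e-09 = 0.0313048
P(Setting II | data) = 0.00946447 / 0.0313048 ≈ 0.3023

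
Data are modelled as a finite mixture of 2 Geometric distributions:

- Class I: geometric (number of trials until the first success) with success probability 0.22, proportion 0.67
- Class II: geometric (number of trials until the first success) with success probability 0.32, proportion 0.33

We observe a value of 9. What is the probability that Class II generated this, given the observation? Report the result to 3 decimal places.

The responsibility of component k is π_k f_k(x) divided by Σ_j π_j f_j(x).
Evaluate each component's likelihood at the observed value:
  p_I = 0.0301425
  p_II = 0.0146292
Weight by the priors:
  π_I·p_I = 0.67 × 0.0301425 = 0.0201955
  π_II·p_II = 0.33 × 0.0146292 = 0.00482764
Evidence: 0.0201955 + 0.00482764 = 0.0250231
So the posterior for Class II is 0.00482764 / 0.0250231 ≈ 0.193.

0.193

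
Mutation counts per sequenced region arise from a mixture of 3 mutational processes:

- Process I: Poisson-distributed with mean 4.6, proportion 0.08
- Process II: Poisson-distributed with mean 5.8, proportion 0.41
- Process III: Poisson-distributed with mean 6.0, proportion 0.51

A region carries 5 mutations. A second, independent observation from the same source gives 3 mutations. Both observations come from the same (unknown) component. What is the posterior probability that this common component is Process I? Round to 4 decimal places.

0.1385

Apply Bayes' rule: the posterior for each component is proportional to its prior times its likelihood at x.
Since both observations come from the same component, the likelihood for component k is f_k(x₁)·f_k(x₂).
  f_I = [e^(−4.6)·4.6^5/5! = 0.172526] × [0.163068] = 0.0281333
  f_II = [e^(−5.8)·5.8^5/5! = 0.165596] × [0.098452] = 0.0163033
  f_III = [e^(−6.0)·6.0^5/5! = 0.160623] × [0.0892351] = 0.0143332
Multiply by the mixture weights:
  w_I·f_I = 0.08 × 0.0281333 = 0.00225067
  w_II·f_II = 0.41 × 0.0163033 = 0.00668435
  w_III·f_III = 0.51 × 0.0143332 = 0.00730994
Marginal: 0.00225067 + 0.00668435 + 0.00730994 = 0.016245
P(Process I | x₁, x₂) = 0.00225067 / 0.016245 ≈ 0.1385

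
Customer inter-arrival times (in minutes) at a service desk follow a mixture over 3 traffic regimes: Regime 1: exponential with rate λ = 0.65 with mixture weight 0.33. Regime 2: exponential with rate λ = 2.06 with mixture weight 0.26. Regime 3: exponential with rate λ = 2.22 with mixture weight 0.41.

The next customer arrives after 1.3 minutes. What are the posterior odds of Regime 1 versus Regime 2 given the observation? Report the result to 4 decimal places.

2.5041

The posterior odds equal the prior odds times the likelihood ratio: (π_i/π_j)·(f_i(x)/f_j(x)).
Evaluate each component's likelihood at the observed value:
  L_1 = 0.65·e^(−0.65·1.3) = 0.65·e^(−0.8450) = 0.279212
  L_2 = 2.06·e^(−2.06·1.3) = 2.06·e^(−2.6780) = 0.141523
  L_3 = 2.22·e^(−2.22·1.3) = 2.22·e^(−2.8860) = 0.123874
Odds = (0.33/0.26) × (0.279212/0.141523) = 1.26923 × 1.97291 ≈ 2.5041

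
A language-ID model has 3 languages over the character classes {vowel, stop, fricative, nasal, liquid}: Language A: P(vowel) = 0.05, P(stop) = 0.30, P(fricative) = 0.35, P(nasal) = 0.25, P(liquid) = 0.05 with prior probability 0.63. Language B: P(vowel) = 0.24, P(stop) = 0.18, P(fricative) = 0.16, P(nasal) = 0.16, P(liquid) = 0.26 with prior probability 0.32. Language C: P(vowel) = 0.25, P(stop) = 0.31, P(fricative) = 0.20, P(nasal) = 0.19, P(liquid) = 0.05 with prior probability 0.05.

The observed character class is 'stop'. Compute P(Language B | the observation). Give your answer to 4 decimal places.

Apply Bayes' rule: the posterior for each component is proportional to its prior times its likelihood at x.
Component likelihoods at x = 'stop':
  p_A = P(stop | comp) = 0.30
  p_B = P(stop | comp) = 0.18
  p_C = P(stop | comp) = 0.31
Weight by the priors:
  π_A·p_A = 0.63 × 0.3 = 0.189
  π_B·p_B = 0.32 × 0.18 = 0.0576
  π_C·p_C = 0.05 × 0.31 = 0.0155
Normaliser: 0.189 + 0.0576 + 0.0155 = 0.2621
P(Language B | the observation) ≈ 0.2198

0.2198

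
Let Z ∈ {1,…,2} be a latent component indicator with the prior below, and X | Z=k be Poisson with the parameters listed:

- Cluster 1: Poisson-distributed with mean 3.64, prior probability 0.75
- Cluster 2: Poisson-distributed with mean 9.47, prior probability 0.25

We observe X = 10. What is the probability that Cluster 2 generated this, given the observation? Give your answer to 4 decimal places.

0.9329

By Bayes' theorem, P(k | x) = P(Z=k) f_k(x) / Σ_j P(Z=j) f_j(x).
Poisson probabilities:
  L_1 = e^(−3.64)·3.64^10/10! = 0.00295406
  L_2 = e^(−9.47)·9.47^10/10! = 0.123301
Multiply by the mixture weights:
  P(Z=1)·L_1 = 0.75 × 0.00295406 = 0.00221554
  P(Z=2)·L_2 = 0.25 × 0.123301 = 0.0308254
Marginal: 0.00221554 + 0.0308254 = 0.0330409
P(Cluster 2 | the observation) ≈ 0.9329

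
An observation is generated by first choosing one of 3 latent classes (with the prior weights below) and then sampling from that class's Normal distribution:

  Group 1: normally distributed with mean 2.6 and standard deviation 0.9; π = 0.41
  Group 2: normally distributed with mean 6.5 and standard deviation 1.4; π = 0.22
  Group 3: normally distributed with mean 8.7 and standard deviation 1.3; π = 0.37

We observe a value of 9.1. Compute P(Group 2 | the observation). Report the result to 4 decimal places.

The responsibility of component k is P(Z=k) f_k(x) divided by Σ_j P(Z=j) f_j(x).
Evaluate each component's likelihood at the observed value:
  L_1 = 2.09007e-12
  L_2 = 0.0507979
  L_3 = 0.29269
Weight by the priors:
  P(Z=1)·L_1 = 0.41 × 2.09007e-12 = 8.56928e-13
  P(Z=2)·L_2 = 0.22 × 0.0507979 = 0.0111755
  P(Z=3)·L_3 = 0.37 × 0.29269 = 0.108295
Sum: 8.56928e-13 + 0.0111755 + 0.108295 = 0.119471
Responsibility of Group 2: 0.0111755 / 0.119471 ≈ 0.0935

0.0935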